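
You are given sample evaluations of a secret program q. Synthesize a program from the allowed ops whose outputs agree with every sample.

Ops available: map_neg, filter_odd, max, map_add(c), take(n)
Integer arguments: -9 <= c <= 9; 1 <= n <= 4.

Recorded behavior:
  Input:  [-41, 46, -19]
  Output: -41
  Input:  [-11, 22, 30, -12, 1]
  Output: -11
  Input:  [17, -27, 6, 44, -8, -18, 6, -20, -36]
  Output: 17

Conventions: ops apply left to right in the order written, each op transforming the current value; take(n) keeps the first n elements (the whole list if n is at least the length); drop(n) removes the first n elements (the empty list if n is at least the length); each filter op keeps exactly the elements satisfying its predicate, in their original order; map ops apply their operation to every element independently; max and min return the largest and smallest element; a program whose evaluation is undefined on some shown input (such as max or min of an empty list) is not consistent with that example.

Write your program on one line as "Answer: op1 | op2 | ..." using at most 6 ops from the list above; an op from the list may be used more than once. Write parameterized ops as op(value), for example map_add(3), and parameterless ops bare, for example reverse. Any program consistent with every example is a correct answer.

take(2) | map_neg | filter_odd | map_neg | max

Check, running the answer program on each example:
  [-41, 46, -19] -> [-41, 46] -> [41, -46] -> [41] -> [-41] -> -41
  [-11, 22, 30, -12, 1] -> [-11, 22] -> [11, -22] -> [11] -> [-11] -> -11
  [17, -27, 6, 44, -8, -18, 6, -20, -36] -> [17, -27] -> [-17, 27] -> [-17, 27] -> [17, -27] -> 17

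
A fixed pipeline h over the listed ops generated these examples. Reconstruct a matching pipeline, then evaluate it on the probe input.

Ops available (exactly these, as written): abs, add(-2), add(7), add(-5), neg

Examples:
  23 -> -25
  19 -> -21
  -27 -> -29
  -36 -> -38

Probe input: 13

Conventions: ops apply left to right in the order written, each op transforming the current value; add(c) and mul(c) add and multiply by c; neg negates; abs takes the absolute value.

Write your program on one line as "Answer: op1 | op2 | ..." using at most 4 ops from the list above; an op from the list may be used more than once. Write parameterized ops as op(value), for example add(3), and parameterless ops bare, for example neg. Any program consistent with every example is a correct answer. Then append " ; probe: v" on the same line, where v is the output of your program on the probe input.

abs | neg | add(-2) ; probe: -15

Check, running the answer program on each example:
  23 -> 23 -> -23 -> -25
  19 -> 19 -> -19 -> -21
  -27 -> 27 -> -27 -> -29
  -36 -> 36 -> -36 -> -38
  probe: 13 -> 13 -> -13 -> -15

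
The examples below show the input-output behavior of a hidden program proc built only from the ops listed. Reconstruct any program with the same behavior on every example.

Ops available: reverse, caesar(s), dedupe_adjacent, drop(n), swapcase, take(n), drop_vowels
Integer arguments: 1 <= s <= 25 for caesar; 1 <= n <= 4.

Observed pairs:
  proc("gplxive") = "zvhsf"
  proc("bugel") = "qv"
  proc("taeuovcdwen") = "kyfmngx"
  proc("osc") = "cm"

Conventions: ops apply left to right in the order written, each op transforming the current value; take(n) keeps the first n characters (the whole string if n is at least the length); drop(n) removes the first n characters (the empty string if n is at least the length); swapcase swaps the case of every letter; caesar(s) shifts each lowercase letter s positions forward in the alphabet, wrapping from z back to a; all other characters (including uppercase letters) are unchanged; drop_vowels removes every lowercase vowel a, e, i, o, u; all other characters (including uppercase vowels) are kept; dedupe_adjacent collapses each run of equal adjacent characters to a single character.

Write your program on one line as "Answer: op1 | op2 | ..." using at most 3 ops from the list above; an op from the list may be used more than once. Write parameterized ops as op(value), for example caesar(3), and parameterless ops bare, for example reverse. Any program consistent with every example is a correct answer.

drop(1) | caesar(10) | drop_vowels

Check, running the answer program on each example:
  "gplxive" -> "plxive" -> "zvhsfo" -> "zvhsf"
  "bugel" -> "ugel" -> "eqov" -> "qv"
  "taeuovcdwen" -> "aeuovcdwen" -> "koeyfmngox" -> "kyfmngx"
  "osc" -> "sc" -> "cm" -> "cm"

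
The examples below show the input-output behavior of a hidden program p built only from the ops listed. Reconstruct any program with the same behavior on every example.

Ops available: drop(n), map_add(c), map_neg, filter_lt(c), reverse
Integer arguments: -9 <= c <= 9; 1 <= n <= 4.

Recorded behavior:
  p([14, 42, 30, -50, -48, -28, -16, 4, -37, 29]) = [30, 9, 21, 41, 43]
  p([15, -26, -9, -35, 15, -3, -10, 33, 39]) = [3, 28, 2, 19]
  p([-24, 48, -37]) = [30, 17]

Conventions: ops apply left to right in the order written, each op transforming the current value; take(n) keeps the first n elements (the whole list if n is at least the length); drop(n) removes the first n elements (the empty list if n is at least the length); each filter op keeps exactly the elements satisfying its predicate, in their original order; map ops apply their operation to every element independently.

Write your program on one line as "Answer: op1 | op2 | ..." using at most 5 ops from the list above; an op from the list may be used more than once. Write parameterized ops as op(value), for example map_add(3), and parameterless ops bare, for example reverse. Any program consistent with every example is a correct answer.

reverse | map_add(7) | filter_lt(2) | map_neg

Check, running the answer program on each example:
  [14, 42, 30, -50, -48, -28, -16, 4, -37, 29] -> [29, -37, 4, -16, -28, -48, -50, 30, 42, 14] -> [36, -30, 11, -9, -21, -41, -43, 37, 49, 21] -> [-30, -9, -21, -41, -43] -> [30, 9, 21, 41, 43]
  [15, -26, -9, -35, 15, -3, -10, 33, 39] -> [39, 33, -10, -3, 15, -35, -9, -26, 15] -> [46, 40, -3, 4, 22, -28, -2, -19, 22] -> [-3, -28, -2, -19] -> [3, 28, 2, 19]
  [-24, 48, -37] -> [-37, 48, -24] -> [-30, 55, -17] -> [-30, -17] -> [30, 17]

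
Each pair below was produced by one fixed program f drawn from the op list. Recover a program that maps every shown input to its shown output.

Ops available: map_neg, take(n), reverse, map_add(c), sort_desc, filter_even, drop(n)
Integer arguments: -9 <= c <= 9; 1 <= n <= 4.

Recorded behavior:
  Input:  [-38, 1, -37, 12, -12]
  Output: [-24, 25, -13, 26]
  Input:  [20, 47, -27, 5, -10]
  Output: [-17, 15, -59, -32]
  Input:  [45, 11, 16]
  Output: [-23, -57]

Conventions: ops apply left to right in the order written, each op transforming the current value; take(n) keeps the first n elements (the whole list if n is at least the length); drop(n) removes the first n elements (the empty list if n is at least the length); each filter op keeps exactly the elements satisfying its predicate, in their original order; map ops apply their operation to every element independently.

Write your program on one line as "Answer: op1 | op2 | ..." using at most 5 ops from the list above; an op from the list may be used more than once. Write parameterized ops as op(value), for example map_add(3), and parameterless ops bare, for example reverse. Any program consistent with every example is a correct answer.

reverse | map_add(9) | drop(1) | map_add(3) | map_neg

Check, running the answer program on each example:
  [-38, 1, -37, 12, -12] -> [-12, 12, -37, 1, -38] -> [-3, 21, -28, 10, -29] -> [21, -28, 10, -29] -> [24, -25, 13, -26] -> [-24, 25, -13, 26]
  [20, 47, -27, 5, -10] -> [-10, 5, -27, 47, 20] -> [-1, 14, -18, 56, 29] -> [14, -18, 56, 29] -> [17, -15, 59, 32] -> [-17, 15, -59, -32]
  [45, 11, 16] -> [16, 11, 45] -> [25, 20, 54] -> [20, 54] -> [23, 57] -> [-23, -57]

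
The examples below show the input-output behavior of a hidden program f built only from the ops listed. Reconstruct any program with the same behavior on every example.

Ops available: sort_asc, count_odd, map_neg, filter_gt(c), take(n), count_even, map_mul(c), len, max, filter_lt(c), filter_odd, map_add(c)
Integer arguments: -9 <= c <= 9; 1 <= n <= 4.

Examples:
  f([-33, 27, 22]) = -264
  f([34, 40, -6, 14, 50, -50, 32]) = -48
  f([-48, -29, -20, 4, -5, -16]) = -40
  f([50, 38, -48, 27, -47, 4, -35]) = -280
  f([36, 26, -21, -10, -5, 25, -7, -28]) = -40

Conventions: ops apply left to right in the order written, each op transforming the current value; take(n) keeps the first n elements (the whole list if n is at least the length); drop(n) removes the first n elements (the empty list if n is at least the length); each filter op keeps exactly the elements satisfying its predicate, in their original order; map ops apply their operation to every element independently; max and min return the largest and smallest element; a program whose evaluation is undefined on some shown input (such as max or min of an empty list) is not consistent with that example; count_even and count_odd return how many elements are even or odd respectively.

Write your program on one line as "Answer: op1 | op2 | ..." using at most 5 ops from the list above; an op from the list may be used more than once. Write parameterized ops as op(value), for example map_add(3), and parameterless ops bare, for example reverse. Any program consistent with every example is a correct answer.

filter_lt(2) | sort_asc | map_mul(8) | max

Check, running the answer program on each example:
  [-33, 27, 22] -> [-33] -> [-33] -> [-264] -> -264
  [34, 40, -6, 14, 50, -50, 32] -> [-6, -50] -> [-50, -6] -> [-400, -48] -> -48
  [-48, -29, -20, 4, -5, -16] -> [-48, -29, -20, -5, -16] -> [-48, -29, -20, -16, -5] -> [-384, -232, -160, -128, -40] -> -40
  [50, 38, -48, 27, -47, 4, -35] -> [-48, -47, -35] -> [-48, -47, -35] -> [-384, -376, -280] -> -280
  [36, 26, -21, -10, -5, 25, -7, -28] -> [-21, -10, -5, -7, -28] -> [-28, -21, -10, -7, -5] -> [-224, -168, -80, -56, -40] -> -40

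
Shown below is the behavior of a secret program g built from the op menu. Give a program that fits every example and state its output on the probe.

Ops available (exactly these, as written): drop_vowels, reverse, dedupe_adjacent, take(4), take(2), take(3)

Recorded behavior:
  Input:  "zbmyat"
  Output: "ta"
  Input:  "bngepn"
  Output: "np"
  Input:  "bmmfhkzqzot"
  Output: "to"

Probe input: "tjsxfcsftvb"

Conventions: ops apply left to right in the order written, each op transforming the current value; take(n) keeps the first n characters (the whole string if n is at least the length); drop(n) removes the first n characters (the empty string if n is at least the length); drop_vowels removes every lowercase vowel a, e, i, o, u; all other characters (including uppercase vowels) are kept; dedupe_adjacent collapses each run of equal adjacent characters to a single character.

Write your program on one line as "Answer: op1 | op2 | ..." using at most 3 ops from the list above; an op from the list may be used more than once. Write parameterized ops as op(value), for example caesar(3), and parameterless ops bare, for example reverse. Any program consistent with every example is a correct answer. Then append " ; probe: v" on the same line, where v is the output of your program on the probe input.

reverse | take(4) | take(2) ; probe: "bv"

Check, running the answer program on each example:
  "zbmyat" -> "taymbz" -> "taym" -> "ta"
  "bngepn" -> "npegnb" -> "npeg" -> "np"
  "bmmfhkzqzot" -> "tozqzkhfmmb" -> "tozq" -> "to"
  probe: "tjsxfcsftvb" -> "bvtfscfxsjt" -> "bvtf" -> "bv"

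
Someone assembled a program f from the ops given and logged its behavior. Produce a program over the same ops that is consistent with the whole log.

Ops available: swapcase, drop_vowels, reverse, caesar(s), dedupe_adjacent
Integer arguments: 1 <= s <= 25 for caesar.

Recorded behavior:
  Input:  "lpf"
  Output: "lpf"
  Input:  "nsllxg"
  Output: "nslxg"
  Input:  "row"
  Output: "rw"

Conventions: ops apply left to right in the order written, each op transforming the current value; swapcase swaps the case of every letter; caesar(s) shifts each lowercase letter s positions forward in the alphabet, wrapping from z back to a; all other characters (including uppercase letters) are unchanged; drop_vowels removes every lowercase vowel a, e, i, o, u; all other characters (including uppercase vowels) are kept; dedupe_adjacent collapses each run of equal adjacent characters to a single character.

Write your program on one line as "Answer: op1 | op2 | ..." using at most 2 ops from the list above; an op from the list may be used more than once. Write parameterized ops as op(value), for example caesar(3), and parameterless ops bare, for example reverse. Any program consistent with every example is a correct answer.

dedupe_adjacent | drop_vowels

Check, running the answer program on each example:
  "lpf" -> "lpf" -> "lpf"
  "nsllxg" -> "nslxg" -> "nslxg"
  "row" -> "row" -> "rw"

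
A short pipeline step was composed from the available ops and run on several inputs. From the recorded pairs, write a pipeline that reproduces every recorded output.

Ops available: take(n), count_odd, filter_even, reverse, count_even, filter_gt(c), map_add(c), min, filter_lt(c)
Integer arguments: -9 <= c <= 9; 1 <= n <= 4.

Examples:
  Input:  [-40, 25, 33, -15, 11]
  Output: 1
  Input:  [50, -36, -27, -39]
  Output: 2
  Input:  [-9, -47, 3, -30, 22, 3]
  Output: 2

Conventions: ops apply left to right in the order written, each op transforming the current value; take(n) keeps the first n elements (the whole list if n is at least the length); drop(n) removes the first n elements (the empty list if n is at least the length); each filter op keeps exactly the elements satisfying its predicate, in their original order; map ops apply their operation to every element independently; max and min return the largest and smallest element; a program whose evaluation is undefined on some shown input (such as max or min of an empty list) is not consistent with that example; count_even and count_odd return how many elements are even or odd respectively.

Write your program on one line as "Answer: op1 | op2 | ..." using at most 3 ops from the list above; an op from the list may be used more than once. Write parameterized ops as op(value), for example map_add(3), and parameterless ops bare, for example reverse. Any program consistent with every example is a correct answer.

map_add(-7) | count_odd

Check, running the answer program on each example:
  [-40, 25, 33, -15, 11] -> [-47, 18, 26, -22, 4] -> 1
  [50, -36, -27, -39] -> [43, -43, -34, -46] -> 2
  [-9, -47, 3, -30, 22, 3] -> [-16, -54, -4, -37, 15, -4] -> 2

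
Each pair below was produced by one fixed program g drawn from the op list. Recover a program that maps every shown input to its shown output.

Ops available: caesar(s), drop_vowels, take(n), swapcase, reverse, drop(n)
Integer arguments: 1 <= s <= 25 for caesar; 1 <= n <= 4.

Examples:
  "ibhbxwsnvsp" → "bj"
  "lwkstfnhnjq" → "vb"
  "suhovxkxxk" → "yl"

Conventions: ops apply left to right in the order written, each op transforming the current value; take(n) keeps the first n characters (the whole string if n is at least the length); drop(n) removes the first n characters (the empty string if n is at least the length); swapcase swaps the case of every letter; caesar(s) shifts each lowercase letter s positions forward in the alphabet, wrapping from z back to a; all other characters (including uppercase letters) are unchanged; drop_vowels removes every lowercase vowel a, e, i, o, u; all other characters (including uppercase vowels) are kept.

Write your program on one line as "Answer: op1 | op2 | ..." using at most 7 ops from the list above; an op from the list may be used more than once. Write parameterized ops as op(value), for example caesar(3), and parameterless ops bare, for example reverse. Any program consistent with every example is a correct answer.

caesar(25) | reverse | drop(2) | take(2) | caesar(15) | reverse

Check, running the answer program on each example:
  "ibhbxwsnvsp" -> "hagawvrmuro" -> "orumrvwagah" -> "umrvwagah" -> "um" -> "jb" -> "bj"
  "lwkstfnhnjq" -> "kvjrsemgmip" -> "pimgmesrjvk" -> "mgmesrjvk" -> "mg" -> "bv" -> "vb"
  "suhovxkxxk" -> "rtgnuwjwwj" -> "jwwjwungtr" -> "wjwungtr" -> "wj" -> "ly" -> "yl"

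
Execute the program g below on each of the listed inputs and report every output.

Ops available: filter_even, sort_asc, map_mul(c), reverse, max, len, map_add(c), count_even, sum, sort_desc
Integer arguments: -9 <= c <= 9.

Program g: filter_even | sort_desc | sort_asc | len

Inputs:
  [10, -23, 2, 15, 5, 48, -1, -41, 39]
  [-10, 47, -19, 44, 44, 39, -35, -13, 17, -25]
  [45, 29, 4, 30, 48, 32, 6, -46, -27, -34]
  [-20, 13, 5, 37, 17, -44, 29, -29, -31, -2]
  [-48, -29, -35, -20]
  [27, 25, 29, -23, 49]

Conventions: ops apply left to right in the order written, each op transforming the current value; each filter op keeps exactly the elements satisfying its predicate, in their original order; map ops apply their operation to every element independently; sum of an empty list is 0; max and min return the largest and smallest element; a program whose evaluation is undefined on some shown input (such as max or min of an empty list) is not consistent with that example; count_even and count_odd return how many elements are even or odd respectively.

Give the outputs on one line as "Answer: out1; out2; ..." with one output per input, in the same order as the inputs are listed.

3; 3; 7; 3; 2; 0

Execution, op by op:
  [10, -23, 2, 15, 5, 48, -1, -41, 39] -> [10, 2, 48] -> [48, 10, 2] -> [2, 10, 48] -> 3
  [-10, 47, -19, 44, 44, 39, -35, -13, 17, -25] -> [-10, 44, 44] -> [44, 44, -10] -> [-10, 44, 44] -> 3
  [45, 29, 4, 30, 48, 32, 6, -46, -27, -34] -> [4, 30, 48, 32, 6, -46, -34] -> [48, 32, 30, 6, 4, -34, -46] -> [-46, -34, 4, 6, 30, 32, 48] -> 7
  [-20, 13, 5, 37, 17, -44, 29, -29, -31, -2] -> [-20, -44, -2] -> [-2, -20, -44] -> [-44, -20, -2] -> 3
  [-48, -29, -35, -20] -> [-48, -20] -> [-20, -48] -> [-48, -20] -> 2
  [27, 25, 29, -23, 49] -> [] -> [] -> [] -> 0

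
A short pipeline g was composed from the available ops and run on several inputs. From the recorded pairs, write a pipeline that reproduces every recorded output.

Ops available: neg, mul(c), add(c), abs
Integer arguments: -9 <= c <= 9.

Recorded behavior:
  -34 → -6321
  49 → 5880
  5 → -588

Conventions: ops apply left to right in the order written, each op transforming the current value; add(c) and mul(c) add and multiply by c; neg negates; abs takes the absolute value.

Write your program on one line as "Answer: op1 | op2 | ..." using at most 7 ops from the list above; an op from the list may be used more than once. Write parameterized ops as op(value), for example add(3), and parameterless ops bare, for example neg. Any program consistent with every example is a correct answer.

add(-9) | mul(7) | neg | mul(-3) | mul(-7) | neg

Check, running the answer program on each example:
  -34 -> -43 -> -301 -> 301 -> -903 -> 6321 -> -6321
  49 -> 40 -> 280 -> -280 -> 840 -> -5880 -> 5880
  5 -> -4 -> -28 -> 28 -> -84 -> 588 -> -588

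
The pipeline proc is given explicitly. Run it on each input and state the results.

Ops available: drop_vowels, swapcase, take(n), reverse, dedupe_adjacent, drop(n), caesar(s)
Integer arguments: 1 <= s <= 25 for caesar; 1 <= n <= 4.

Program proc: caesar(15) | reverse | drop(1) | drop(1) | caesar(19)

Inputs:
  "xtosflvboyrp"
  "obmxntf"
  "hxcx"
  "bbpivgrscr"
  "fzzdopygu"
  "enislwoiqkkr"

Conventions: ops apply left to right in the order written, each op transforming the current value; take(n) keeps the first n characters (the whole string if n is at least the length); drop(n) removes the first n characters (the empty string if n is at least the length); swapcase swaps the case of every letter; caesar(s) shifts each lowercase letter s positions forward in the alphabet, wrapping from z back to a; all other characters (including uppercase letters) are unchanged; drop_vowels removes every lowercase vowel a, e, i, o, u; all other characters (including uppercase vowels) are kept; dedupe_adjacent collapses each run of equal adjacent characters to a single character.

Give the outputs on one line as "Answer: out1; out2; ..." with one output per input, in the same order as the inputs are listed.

Execution, op by op:
  "xtosflvboyrp" -> "midhuakqdnge" -> "egndqkauhdim" -> "gndqkauhdim" -> "ndqkauhdim" -> "gwjdtnawbf"
  "obmxntf" -> "dqbmciu" -> "uicmbqd" -> "icmbqd" -> "cmbqd" -> "vfujw"
  "hxcx" -> "wmrm" -> "mrmw" -> "rmw" -> "mw" -> "fp"
  "bbpivgrscr" -> "qqexkvghrg" -> "grhgvkxeqq" -> "rhgvkxeqq" -> "hgvkxeqq" -> "azodqxjj"
  "fzzdopygu" -> "uoosdenvj" -> "jvnedsoou" -> "vnedsoou" -> "nedsoou" -> "gxwlhhn"
  "enislwoiqkkr" -> "tcxhaldxfzzg" -> "gzzfxdlahxct" -> "zzfxdlahxct" -> "zfxdlahxct" -> "syqwetaqvm"

"gwjdtnawbf"; "vfujw"; "fp"; "azodqxjj"; "gxwlhhn"; "syqwetaqvm"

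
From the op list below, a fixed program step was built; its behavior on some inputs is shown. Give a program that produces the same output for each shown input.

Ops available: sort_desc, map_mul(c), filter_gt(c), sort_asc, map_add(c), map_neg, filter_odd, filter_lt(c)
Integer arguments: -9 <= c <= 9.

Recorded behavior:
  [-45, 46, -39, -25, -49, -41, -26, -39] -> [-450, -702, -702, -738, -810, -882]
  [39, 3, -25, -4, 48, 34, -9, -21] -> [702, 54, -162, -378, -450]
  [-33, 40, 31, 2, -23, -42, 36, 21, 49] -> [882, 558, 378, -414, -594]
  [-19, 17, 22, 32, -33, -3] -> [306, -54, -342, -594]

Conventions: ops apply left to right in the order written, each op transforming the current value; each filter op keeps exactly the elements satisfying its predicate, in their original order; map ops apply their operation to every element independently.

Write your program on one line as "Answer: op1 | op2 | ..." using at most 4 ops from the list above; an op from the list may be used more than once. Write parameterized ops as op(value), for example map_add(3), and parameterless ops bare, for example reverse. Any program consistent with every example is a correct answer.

filter_odd | sort_desc | map_mul(2) | map_mul(9)

Check, running the answer program on each example:
  [-45, 46, -39, -25, -49, -41, -26, -39] -> [-45, -39, -25, -49, -41, -39] -> [-25, -39, -39, -41, -45, -49] -> [-50, -78, -78, -82, -90, -98] -> [-450, -702, -702, -738, -810, -882]
  [39, 3, -25, -4, 48, 34, -9, -21] -> [39, 3, -25, -9, -21] -> [39, 3, -9, -21, -25] -> [78, 6, -18, -42, -50] -> [702, 54, -162, -378, -450]
  [-33, 40, 31, 2, -23, -42, 36, 21, 49] -> [-33, 31, -23, 21, 49] -> [49, 31, 21, -23, -33] -> [98, 62, 42, -46, -66] -> [882, 558, 378, -414, -594]
  [-19, 17, 22, 32, -33, -3] -> [-19, 17, -33, -3] -> [17, -3, -19, -33] -> [34, -6, -38, -66] -> [306, -54, -342, -594]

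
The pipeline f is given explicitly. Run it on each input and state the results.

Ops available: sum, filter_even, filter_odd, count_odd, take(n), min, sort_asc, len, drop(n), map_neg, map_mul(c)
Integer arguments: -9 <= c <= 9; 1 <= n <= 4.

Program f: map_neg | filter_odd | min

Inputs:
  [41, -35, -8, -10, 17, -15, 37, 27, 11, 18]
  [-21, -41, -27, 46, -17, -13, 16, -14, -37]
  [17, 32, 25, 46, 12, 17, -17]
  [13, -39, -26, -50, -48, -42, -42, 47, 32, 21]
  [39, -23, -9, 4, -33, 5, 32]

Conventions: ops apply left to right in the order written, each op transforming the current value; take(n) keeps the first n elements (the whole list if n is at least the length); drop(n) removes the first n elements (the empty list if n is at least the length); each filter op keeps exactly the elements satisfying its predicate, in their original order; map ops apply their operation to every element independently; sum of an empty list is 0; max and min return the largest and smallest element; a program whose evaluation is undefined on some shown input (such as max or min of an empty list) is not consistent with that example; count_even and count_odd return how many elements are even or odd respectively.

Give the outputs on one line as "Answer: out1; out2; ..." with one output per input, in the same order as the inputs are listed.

-41; 13; -25; -47; -39

Execution, op by op:
  [41, -35, -8, -10, 17, -15, 37, 27, 11, 18] -> [-41, 35, 8, 10, -17, 15, -37, -27, -11, -18] -> [-41, 35, -17, 15, -37, -27, -11] -> -41
  [-21, -41, -27, 46, -17, -13, 16, -14, -37] -> [21, 41, 27, -46, 17, 13, -16, 14, 37] -> [21, 41, 27, 17, 13, 37] -> 13
  [17, 32, 25, 46, 12, 17, -17] -> [-17, -32, -25, -46, -12, -17, 17] -> [-17, -25, -17, 17] -> -25
  [13, -39, -26, -50, -48, -42, -42, 47, 32, 21] -> [-13, 39, 26, 50, 48, 42, 42, -47, -32, -21] -> [-13, 39, -47, -21] -> -47
  [39, -23, -9, 4, -33, 5, 32] -> [-39, 23, 9, -4, 33, -5, -32] -> [-39, 23, 9, 33, -5] -> -39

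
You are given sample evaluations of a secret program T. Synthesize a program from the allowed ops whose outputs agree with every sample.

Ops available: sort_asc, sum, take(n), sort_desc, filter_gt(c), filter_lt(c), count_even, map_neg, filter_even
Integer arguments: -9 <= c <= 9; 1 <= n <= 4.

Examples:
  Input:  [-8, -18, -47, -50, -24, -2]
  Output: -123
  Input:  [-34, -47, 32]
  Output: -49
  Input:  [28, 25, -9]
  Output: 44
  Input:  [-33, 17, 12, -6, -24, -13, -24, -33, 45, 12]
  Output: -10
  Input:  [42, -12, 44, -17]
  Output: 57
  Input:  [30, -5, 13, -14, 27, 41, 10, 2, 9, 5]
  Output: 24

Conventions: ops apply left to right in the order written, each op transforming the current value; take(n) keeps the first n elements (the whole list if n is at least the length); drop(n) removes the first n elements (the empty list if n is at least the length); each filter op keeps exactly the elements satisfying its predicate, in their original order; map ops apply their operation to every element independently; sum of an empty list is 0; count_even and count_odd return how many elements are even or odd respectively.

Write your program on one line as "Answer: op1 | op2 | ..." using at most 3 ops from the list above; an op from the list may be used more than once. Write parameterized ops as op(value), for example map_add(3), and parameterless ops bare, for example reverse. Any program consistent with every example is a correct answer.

take(4) | sort_asc | sum

Check, running the answer program on each example:
  [-8, -18, -47, -50, -24, -2] -> [-8, -18, -47, -50] -> [-50, -47, -18, -8] -> -123
  [-34, -47, 32] -> [-34, -47, 32] -> [-47, -34, 32] -> -49
  [28, 25, -9] -> [28, 25, -9] -> [-9, 25, 28] -> 44
  [-33, 17, 12, -6, -24, -13, -24, -33, 45, 12] -> [-33, 17, 12, -6] -> [-33, -6, 12, 17] -> -10
  [42, -12, 44, -17] -> [42, -12, 44, -17] -> [-17, -12, 42, 44] -> 57
  [30, -5, 13, -14, 27, 41, 10, 2, 9, 5] -> [30, -5, 13, -14] -> [-14, -5, 13, 30] -> 24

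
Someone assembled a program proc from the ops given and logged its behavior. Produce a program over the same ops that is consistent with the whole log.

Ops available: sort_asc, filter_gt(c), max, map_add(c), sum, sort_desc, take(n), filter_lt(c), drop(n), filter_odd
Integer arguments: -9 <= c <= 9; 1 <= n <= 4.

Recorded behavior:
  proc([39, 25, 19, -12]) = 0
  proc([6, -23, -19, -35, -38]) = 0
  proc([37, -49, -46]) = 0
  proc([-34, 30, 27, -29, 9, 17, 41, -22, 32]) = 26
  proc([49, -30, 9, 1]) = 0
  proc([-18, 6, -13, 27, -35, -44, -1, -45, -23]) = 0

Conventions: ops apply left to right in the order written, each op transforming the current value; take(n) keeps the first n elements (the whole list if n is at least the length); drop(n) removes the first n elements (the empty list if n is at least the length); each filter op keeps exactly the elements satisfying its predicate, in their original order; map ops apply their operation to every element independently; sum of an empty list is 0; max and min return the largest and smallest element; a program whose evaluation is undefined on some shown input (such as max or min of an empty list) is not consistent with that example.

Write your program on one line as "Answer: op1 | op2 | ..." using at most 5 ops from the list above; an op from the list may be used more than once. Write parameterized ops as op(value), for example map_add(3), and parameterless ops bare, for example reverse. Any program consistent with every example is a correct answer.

sort_desc | drop(4) | filter_gt(8) | sum

Check, running the answer program on each example:
  [39, 25, 19, -12] -> [39, 25, 19, -12] -> [] -> [] -> 0
  [6, -23, -19, -35, -38] -> [6, -19, -23, -35, -38] -> [-38] -> [] -> 0
  [37, -49, -46] -> [37, -46, -49] -> [] -> [] -> 0
  [-34, 30, 27, -29, 9, 17, 41, -22, 32] -> [41, 32, 30, 27, 17, 9, -22, -29, -34] -> [17, 9, -22, -29, -34] -> [17, 9] -> 26
  [49, -30, 9, 1] -> [49, 9, 1, -30] -> [] -> [] -> 0
  [-18, 6, -13, 27, -35, -44, -1, -45, -23] -> [27, 6, -1, -13, -18, -23, -35, -44, -45] -> [-18, -23, -35, -44, -45] -> [] -> 0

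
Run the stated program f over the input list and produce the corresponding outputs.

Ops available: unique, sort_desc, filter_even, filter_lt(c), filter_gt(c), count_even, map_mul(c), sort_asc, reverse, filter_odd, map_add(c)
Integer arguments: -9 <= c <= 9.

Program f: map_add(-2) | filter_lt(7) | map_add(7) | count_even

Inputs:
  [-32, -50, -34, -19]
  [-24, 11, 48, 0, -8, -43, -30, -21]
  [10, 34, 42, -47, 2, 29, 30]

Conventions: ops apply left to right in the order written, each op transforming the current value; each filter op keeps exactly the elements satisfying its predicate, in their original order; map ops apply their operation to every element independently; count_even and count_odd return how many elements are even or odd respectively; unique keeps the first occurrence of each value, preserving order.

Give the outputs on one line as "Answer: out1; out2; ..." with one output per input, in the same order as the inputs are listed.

Execution, op by op:
  [-32, -50, -34, -19] -> [-34, -52, -36, -21] -> [-34, -52, -36, -21] -> [-27, -45, -29, -14] -> 1
  [-24, 11, 48, 0, -8, -43, -30, -21] -> [-26, 9, 46, -2, -10, -45, -32, -23] -> [-26, -2, -10, -45, -32, -23] -> [-19, 5, -3, -38, -25, -16] -> 2
  [10, 34, 42, -47, 2, 29, 30] -> [8, 32, 40, -49, 0, 27, 28] -> [-49, 0] -> [-42, 7] -> 1

1; 2; 1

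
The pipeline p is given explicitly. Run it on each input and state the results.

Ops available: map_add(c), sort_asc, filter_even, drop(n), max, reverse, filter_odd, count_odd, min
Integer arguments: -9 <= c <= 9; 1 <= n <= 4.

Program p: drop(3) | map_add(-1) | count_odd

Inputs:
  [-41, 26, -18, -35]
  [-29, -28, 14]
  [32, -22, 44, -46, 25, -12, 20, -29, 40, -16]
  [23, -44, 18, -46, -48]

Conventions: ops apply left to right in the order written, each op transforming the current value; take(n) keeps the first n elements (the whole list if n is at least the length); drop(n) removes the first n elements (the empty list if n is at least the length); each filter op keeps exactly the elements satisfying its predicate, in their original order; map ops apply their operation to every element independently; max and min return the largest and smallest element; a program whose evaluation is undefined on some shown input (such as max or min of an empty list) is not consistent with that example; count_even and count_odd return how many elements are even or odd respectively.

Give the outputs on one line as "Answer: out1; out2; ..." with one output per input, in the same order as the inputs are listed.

Execution, op by op:
  [-41, 26, -18, -35] -> [-35] -> [-36] -> 0
  [-29, -28, 14] -> [] -> [] -> 0
  [32, -22, 44, -46, 25, -12, 20, -29, 40, -16] -> [-46, 25, -12, 20, -29, 40, -16] -> [-47, 24, -13, 19, -30, 39, -17] -> 5
  [23, -44, 18, -46, -48] -> [-46, -48] -> [-47, -49] -> 2

0; 0; 5; 2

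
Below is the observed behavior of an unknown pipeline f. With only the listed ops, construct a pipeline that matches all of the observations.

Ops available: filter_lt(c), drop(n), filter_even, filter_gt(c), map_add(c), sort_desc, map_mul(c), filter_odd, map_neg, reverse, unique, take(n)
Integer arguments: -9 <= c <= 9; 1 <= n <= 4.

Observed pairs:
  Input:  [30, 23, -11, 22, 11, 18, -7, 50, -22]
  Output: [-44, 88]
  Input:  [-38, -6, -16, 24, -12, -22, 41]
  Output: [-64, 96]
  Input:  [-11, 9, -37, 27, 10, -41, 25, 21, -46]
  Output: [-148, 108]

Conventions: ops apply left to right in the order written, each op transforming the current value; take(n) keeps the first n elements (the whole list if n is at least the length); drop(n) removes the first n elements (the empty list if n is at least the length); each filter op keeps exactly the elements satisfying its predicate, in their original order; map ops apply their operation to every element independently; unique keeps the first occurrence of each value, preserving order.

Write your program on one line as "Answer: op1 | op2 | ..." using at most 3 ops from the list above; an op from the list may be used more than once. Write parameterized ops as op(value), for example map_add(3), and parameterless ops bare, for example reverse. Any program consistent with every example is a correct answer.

map_mul(4) | take(4) | drop(2)

Check, running the answer program on each example:
  [30, 23, -11, 22, 11, 18, -7, 50, -22] -> [120, 92, -44, 88, 44, 72, -28, 200, -88] -> [120, 92, -44, 88] -> [-44, 88]
  [-38, -6, -16, 24, -12, -22, 41] -> [-152, -24, -64, 96, -48, -88, 164] -> [-152, -24, -64, 96] -> [-64, 96]
  [-11, 9, -37, 27, 10, -41, 25, 21, -46] -> [-44, 36, -148, 108, 40, -164, 100, 84, -184] -> [-44, 36, -148, 108] -> [-148, 108]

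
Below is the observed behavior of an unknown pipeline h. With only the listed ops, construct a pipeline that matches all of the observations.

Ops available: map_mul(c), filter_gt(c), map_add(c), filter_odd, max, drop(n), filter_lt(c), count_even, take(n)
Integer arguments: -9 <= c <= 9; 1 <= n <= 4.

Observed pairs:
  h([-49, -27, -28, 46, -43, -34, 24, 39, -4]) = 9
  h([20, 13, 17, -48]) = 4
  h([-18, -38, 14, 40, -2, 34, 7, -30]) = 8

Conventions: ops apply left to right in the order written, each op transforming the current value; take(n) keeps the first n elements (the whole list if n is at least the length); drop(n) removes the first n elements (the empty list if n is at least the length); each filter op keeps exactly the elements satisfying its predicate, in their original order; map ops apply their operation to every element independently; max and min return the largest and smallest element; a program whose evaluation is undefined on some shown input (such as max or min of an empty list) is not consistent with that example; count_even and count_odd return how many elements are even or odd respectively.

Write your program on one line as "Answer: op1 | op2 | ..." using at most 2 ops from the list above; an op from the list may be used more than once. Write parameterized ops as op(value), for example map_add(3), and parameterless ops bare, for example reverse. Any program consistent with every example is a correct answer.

map_mul(8) | count_even

Check, running the answer program on each example:
  [-49, -27, -28, 46, -43, -34, 24, 39, -4] -> [-392, -216, -224, 368, -344, -272, 192, 312, -32] -> 9
  [20, 13, 17, -48] -> [160, 104, 136, -384] -> 4
  [-18, -38, 14, 40, -2, 34, 7, -30] -> [-144, -304, 112, 320, -16, 272, 56, -240] -> 8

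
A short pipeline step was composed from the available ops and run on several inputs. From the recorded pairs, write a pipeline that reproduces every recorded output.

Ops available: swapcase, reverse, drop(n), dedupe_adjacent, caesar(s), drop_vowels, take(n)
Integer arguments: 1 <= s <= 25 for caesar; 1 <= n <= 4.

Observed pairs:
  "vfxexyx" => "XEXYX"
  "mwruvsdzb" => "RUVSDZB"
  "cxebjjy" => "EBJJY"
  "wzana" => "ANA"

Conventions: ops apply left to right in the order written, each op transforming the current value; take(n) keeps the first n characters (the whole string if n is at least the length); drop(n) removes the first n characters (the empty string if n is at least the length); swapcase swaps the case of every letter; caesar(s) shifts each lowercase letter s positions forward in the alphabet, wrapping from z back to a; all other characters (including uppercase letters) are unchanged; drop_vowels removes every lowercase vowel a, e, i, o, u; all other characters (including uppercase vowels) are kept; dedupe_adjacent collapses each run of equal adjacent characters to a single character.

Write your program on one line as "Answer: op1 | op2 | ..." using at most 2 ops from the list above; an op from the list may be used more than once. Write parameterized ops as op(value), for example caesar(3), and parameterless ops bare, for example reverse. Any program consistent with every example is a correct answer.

swapcase | drop(2)

Check, running the answer program on each example:
  "vfxexyx" -> "VFXEXYX" -> "XEXYX"
  "mwruvsdzb" -> "MWRUVSDZB" -> "RUVSDZB"
  "cxebjjy" -> "CXEBJJY" -> "EBJJY"
  "wzana" -> "WZANA" -> "ANA"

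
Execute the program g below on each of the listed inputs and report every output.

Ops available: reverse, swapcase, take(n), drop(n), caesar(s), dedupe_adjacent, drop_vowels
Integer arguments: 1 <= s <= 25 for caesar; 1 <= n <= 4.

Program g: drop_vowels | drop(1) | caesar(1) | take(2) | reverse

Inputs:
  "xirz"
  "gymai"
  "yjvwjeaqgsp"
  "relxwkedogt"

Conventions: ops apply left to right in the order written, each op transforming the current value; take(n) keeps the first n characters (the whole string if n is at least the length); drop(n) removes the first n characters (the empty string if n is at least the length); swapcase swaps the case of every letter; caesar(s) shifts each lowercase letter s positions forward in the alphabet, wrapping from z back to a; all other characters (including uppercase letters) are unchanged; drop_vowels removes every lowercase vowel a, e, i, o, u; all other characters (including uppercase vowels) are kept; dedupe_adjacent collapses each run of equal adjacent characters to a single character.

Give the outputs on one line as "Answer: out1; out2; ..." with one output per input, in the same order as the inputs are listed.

"as"; "nz"; "wk"; "ym"

Execution, op by op:
  "xirz" -> "xrz" -> "rz" -> "sa" -> "sa" -> "as"
  "gymai" -> "gym" -> "ym" -> "zn" -> "zn" -> "nz"
  "yjvwjeaqgsp" -> "yjvwjqgsp" -> "jvwjqgsp" -> "kwxkrhtq" -> "kw" -> "wk"
  "relxwkedogt" -> "rlxwkdgt" -> "lxwkdgt" -> "myxlehu" -> "my" -> "ym"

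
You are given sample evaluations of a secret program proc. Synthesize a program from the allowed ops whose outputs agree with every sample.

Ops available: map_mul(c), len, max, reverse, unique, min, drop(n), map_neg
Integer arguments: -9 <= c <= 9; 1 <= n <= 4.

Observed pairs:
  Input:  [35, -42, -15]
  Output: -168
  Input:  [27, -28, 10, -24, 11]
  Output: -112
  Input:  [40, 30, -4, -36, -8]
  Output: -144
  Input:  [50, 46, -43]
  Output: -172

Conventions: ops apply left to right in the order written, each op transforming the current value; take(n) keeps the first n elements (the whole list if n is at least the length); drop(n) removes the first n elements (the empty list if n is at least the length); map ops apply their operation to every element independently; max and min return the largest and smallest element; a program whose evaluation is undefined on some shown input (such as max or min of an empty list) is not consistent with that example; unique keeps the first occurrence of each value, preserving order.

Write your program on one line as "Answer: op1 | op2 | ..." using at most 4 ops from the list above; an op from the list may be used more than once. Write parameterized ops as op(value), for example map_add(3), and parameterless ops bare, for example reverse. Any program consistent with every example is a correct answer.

drop(1) | map_mul(4) | min

Check, running the answer program on each example:
  [35, -42, -15] -> [-42, -15] -> [-168, -60] -> -168
  [27, -28, 10, -24, 11] -> [-28, 10, -24, 11] -> [-112, 40, -96, 44] -> -112
  [40, 30, -4, -36, -8] -> [30, -4, -36, -8] -> [120, -16, -144, -32] -> -144
  [50, 46, -43] -> [46, -43] -> [184, -172] -> -172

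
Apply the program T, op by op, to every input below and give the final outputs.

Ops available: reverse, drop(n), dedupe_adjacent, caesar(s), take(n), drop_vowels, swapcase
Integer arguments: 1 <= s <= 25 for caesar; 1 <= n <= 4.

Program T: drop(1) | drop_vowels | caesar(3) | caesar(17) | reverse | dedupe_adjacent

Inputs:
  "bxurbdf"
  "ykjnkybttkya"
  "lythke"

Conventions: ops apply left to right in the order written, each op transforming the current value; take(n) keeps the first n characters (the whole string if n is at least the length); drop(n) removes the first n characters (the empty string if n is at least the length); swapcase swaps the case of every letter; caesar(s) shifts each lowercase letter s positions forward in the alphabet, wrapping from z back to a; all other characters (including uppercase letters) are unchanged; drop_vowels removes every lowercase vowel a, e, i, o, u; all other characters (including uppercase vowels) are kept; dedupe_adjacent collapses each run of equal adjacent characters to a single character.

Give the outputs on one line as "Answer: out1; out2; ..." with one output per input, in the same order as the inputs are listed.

"zxvlr"; "senvsehde"; "ebns"

Execution, op by op:
  "bxurbdf" -> "xurbdf" -> "xrbdf" -> "auegi" -> "rlvxz" -> "zxvlr" -> "zxvlr"
  "ykjnkybttkya" -> "kjnkybttkya" -> "kjnkybttky" -> "nmqnbewwnb" -> "edhesvnnes" -> "sennvsehde" -> "senvsehde"
  "lythke" -> "ythke" -> "ythk" -> "bwkn" -> "snbe" -> "ebns" -> "ebns"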